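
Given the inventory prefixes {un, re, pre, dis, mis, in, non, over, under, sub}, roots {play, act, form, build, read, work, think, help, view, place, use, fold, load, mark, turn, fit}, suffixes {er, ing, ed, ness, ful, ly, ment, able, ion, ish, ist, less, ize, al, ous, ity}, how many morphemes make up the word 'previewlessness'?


Segmenting 'previewlessness' against the inventory:
  'pre' -> prefix (morpheme 1)
  'view' -> root (morpheme 2)
  'less' -> suffix (morpheme 3)
  'ness' -> suffix (morpheme 4)
Total morphemes: 4

4


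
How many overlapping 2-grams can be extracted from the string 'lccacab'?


String 'lccacab' has length L = 7.
Number of overlapping n-grams = L - n + 1
Substituting: 7 - 2 + 1 = 6

6


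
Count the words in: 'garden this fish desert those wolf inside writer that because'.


Counting words by splitting on spaces:
  Word 1: 'garden'
  Word 2: 'this'
  Word 3: 'fish'
  Word 4: 'desert'
  Word 5: 'those'
  Word 6: 'wolf'
  Word 7: 'inside'
  Word 8: 'writer'
  Word 9: 'that'
  Word 10: 'because'
Total words: 10

10


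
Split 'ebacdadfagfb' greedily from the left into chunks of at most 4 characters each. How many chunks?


'ebacdadfagfb' has 12 characters.
Chunking with max size 4:
  Chunk 1: 'ebac' (positions 0-3)
  Chunk 2: 'dadf' (positions 4-7)
  Chunk 3: 'agfb' (positions 8-11)
Total chunks: ceil(12 / 4) = 3

3


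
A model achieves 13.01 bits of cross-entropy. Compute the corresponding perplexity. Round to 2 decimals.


Perplexity formula: PP = 2^H
H = 13.01
PP = 2^13.01
Decompose: 2^13.01 = 2^13 * 2^0.01
2^13 = 8192, 2^0.01 ~ 1.0069556
PP ~ 8192 * 1.0069556 = 8248.9802752
Rounded to 2 decimals: 8248.98

8248.98


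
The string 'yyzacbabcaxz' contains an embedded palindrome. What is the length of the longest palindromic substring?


Scanning 'yyzacbabcaxz' for palindromic substrings.
Substring at positions 3-9: 'acbabca'.
Check: reverse('acbabca') = 'acbabca' -> palindrome confirmed.
Neighbouring characters ('z' / 'x') break symmetry, so it cannot extend further.
No longer palindromic substring exists; longest length = 7

7


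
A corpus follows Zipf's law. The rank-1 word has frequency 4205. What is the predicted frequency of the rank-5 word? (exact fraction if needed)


Zipf's law: freq(rank) = f1 / rank
f1 = 4205, rank = 5
freq = 4205 / 5
= 841

841


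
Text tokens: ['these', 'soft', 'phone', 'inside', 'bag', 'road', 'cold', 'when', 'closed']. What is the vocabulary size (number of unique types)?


Listing all tokens and tracking unique types:
  Token 1: 'these' -> NEW (unique so far: 1)
  Token 2: 'soft' -> NEW (unique so far: 2)
  Token 3: 'phone' -> NEW (unique so far: 3)
  Token 4: 'inside' -> NEW (unique so far: 4)
  Token 5: 'bag' -> NEW (unique so far: 5)
  Token 6: 'road' -> NEW (unique so far: 6)
  Token 7: 'cold' -> NEW (unique so far: 7)
  Token 8: 'when' -> NEW (unique so far: 8)
  Token 9: 'closed' -> NEW (unique so far: 9)
Unique types: ('bag', 'closed', 'cold', 'inside', 'phone', 'road', 'soft', 'these', 'when')
Vocabulary size: 9

9


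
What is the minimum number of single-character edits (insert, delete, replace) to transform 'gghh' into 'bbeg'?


Building DP table for s1='gghh' (len 4) and s2='bbeg' (len 4):
       b  b  e  g
    0  1  2  3  4
  g 1  1  2  3  3
  g 2  2  2  3  3
  h 3  3  3  3  4
  h 4  4  4  4  4
Edit distance = dp[4][4] = 4

4


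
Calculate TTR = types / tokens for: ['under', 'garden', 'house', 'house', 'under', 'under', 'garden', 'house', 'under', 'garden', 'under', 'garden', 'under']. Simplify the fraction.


Tokens: 13
Unique types: ('garden', 'house', 'under') = 3
TTR = 3/13
Already in lowest terms.

3/13


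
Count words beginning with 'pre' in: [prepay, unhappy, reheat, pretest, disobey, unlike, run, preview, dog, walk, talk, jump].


Checking each word for prefix 'pre':
  'prepay' -> YES, starts with 'pre' (count: 1)
  'unhappy' -> no (count: 1)
  'reheat' -> no (count: 1)
  'pretest' -> YES, starts with 'pre' (count: 2)
  'disobey' -> no (count: 2)
  'unlike' -> no (count: 2)
  'run' -> no (count: 2)
  'preview' -> YES, starts with 'pre' (count: 3)
  'dog' -> no (count: 3)
  'walk' -> no (count: 3)
  'talk' -> no (count: 3)
  'jump' -> no (count: 3)
Total with prefix 'pre': 3

3


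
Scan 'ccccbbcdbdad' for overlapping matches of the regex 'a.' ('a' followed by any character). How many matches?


Pattern: a. means 'a' followed by any character.
Scanning 'ccccbbcdbdad' position-by-position:
  Pos 0: window 'cc' -> no
  Pos 1: window 'cc' -> no
  Pos 2: window 'cc' -> no
  Pos 3: window 'cb' -> no
  Pos 4: window 'bb' -> no
  Pos 5: window 'bc' -> no
  Pos 6: window 'cd' -> no
  Pos 7: window 'db' -> no
  Pos 8: window 'bd' -> no
  Pos 9: window 'da' -> no
  Pos 10: window 'ad' -> MATCH
  Pos 11: window 'd' -> no
Total matches: 1

1


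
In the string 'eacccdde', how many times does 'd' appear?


Scanning 'eacccdde' for 'd':
  Position 5: 'd' -> MATCH (count: 1)
  Position 6: 'd' -> MATCH (count: 2)
Total occurrences of 'd': 2

2


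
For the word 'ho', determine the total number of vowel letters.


Scanning each character of 'ho':
  Position 1: 'h' -> consonant (running count: 0)
  Position 2: 'o' -> vowel (running count: 1)
Total vowels: 1

1


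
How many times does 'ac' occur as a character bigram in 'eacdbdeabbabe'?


Scanning 'eacdbdeabbabe' for bigram 'ac':
  Position 0: 'ea' -> no
  Position 1: 'ac' -> MATCH
  Position 2: 'cd' -> no
  Position 3: 'db' -> no
  Position 4: 'bd' -> no
  Position 5: 'de' -> no
  Position 6: 'ea' -> no
  Position 7: 'ab' -> no
  Position 8: 'bb' -> no
  Position 9: 'ba' -> no
  Position 10: 'ab' -> no
  Position 11: 'be' -> no
Total matches: 1

1


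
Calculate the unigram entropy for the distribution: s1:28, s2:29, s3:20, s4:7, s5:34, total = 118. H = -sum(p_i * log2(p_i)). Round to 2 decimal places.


Computing entropy H = -sum(p_i * log2(p_i)):
  s1: p = 28/118 = 0.2373, -p*log2(p) = 0.4924
  s2: p = 29/118 = 0.2458, -p*log2(p) = 0.4976
  s3: p = 20/118 = 0.1695, -p*log2(p) = 0.4340
  s4: p = 7/118 = 0.0593, -p*log2(p) = 0.2418
  s5: p = 34/118 = 0.2881, -p*log2(p) = 0.5173
H = sum of terms = 2.1831
Rounded to 2 decimals: 2.18

2.18


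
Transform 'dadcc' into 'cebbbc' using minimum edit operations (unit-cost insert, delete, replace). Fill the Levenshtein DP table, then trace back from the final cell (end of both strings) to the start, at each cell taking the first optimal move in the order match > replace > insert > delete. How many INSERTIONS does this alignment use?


Edit distance = 5. Backtracking from cell (5, 6) with preference match > replace > insert > delete,
then listing the resulting alignment 'dadcc' -> 'cebbbc' left to right:
  Step 1: insert 'c' [insertion #1]
  Step 2: replace d->e
  Step 3: replace a->b
  Step 4: replace d->b
  Step 5: replace c->b
  Step 6: keep 'c'
Total insertions: 1

1


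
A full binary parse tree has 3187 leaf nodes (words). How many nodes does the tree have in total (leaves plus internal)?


Leaf nodes (terminals): 3187
Internal nodes = n - 1 = 3187 - 1 = 3186
Total = leaves + internal = 3187 + 3186 = 6373

6373


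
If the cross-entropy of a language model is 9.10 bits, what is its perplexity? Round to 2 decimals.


Perplexity formula: PP = 2^H
H = 9.10
PP = 2^9.10
Decompose: 2^9.10 = 2^9 * 2^0.10
2^9 = 512, 2^0.10 ~ 1.0717735
PP ~ 512 * 1.0717735 = 548.7480320
Rounded to 2 decimals: 548.75

548.75


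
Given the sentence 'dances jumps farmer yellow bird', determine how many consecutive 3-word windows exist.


Word trigrams from [5] words:
  Trigram 1: (dances jumps farmer)
  Trigram 2: (jumps farmer yellow)
  Trigram 3: (farmer yellow bird)
Total word trigrams: 5 - 2 = 3

3


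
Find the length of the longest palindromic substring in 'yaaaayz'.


Scanning 'yaaaayz' for palindromic substrings.
Substring at positions 0-5: 'yaaaay'.
Check: reverse('yaaaay') = 'yaaaay' -> palindrome confirmed.
Neighbouring characters ('-' / 'z') break symmetry, so it cannot extend further.
No longer palindromic substring exists; longest length = 6

6


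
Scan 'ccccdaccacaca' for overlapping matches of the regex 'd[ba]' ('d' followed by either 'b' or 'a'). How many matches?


Pattern: d[ba] means 'd' followed by either 'b' or 'a'.
Scanning 'ccccdaccacaca' position-by-position:
  Pos 0: window 'cc' -> no
  Pos 1: window 'cc' -> no
  Pos 2: window 'cc' -> no
  Pos 3: window 'cd' -> no
  Pos 4: window 'da' -> MATCH
  Pos 5: window 'ac' -> no
  Pos 6: window 'cc' -> no
  Pos 7: window 'ca' -> no
  Pos 8: window 'ac' -> no
  Pos 9: window 'ca' -> no
  Pos 10: window 'ac' -> no
  Pos 11: window 'ca' -> no
  Pos 12: window 'a' -> no
Total matches: 1

1


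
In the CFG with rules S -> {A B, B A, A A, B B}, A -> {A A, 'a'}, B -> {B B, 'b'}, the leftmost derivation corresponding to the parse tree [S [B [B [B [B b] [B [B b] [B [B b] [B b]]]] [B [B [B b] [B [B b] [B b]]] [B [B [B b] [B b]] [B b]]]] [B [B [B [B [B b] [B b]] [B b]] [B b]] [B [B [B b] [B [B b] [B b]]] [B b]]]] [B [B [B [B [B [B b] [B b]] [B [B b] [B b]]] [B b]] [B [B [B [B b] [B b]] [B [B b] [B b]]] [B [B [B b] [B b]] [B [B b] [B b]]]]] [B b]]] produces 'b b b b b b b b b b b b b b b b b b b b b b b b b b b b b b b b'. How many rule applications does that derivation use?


Every bracketed nonterminal node [X ...] in the tree is produced by exactly one rule application.
Reading the tree off as a leftmost derivation:
  Step 1: S  =>  B B   (applied S -> B B)
  Step 2: B B  =>  B B B   (applied B -> B B)
  Step 3: B B B  =>  B B B B   (applied B -> B B)
  Step 4: B B B B  =>  B B B B B   (applied B -> B B)
  Step 5: B B B B B  =>  b B B B B   (applied B -> b)
  Step 6: b B B B B  =>  b B B B B B   (applied B -> B B)
  Step 7: b B B B B B  =>  b b B B B B   (applied B -> b)
  Step 8: b b B B B B  =>  b b B B B B B   (applied B -> B B)
  Step 9: b b B B B B B  =>  b b b B B B B   (applied B -> b)
  Step 10: b b b B B B B  =>  b b b b B B B   (applied B -> b)
  Step 11: b b b b B B B  =>  b b b b B B B B   (applied B -> B B)
  Step 12: b b b b B B B B  =>  b b b b B B B B B   (applied B -> B B)
  Step 13: b b b b B B B B B  =>  b b b b b B B B B   (applied B -> b)
  Step 14: b b b b b B B B B  =>  b b b b b B B B B B   (applied B -> B B)
  Step 15: b b b b b B B B B B  =>  b b b b b b B B B B   (applied B -> b)
  Step 16: b b b b b b B B B B  =>  b b b b b b b B B B   (applied B -> b)
  Step 17: b b b b b b b B B B  =>  b b b b b b b B B B B   (applied B -> B B)
  Step 18: b b b b b b b B B B B  =>  b b b b b b b B B B B B   (applied B -> B B)
  Step 19: b b b b b b b B B B B B  =>  b b b b b b b b B B B B   (applied B -> b)
  Step 20: b b b b b b b b B B B B  =>  b b b b b b b b b B B B   (applied B -> b)
  Step 21: b b b b b b b b b B B B  =>  b b b b b b b b b b B B   (applied B -> b)
  Step 22: b b b b b b b b b b B B  =>  b b b b b b b b b b B B B   (applied B -> B B)
  Step 23: b b b b b b b b b b B B B  =>  b b b b b b b b b b B B B B   (applied B -> B B)
  Step 24: b b b b b b b b b b B B B B  =>  b b b b b b b b b b B B B B B   (applied B -> B B)
  Step 25: b b b b b b b b b b B B B B B  =>  b b b b b b b b b b B B B B B B   (applied B -> B B)
  Step 26: b b b b b b b b b b B B B B B B  =>  b b b b b b b b b b b B B B B B   (applied B -> b)
  Step 27: b b b b b b b b b b b B B B B B  =>  b b b b b b b b b b b b B B B B   (applied B -> b)
  Step 28: b b b b b b b b b b b b B B B B  =>  b b b b b b b b b b b b b B B B   (applied B -> b)
  Step 29: b b b b b b b b b b b b b B B B  =>  b b b b b b b b b b b b b b B B   (applied B -> b)
  Step 30: b b b b b b b b b b b b b b B B  =>  b b b b b b b b b b b b b b B B B   (applied B -> B B)
  Step 31: b b b b b b b b b b b b b b B B B  =>  b b b b b b b b b b b b b b B B B B   (applied B -> B B)
  Step 32: b b b b b b b b b b b b b b B B B B  =>  b b b b b b b b b b b b b b b B B B   (applied B -> b)
  Step 33: b b b b b b b b b b b b b b b B B B  =>  b b b b b b b b b b b b b b b B B B B   (applied B -> B B)
  Step 34: b b b b b b b b b b b b b b b B B B B  =>  b b b b b b b b b b b b b b b b B B B   (applied B -> b)
  Step 35: b b b b b b b b b b b b b b b b B B B  =>  b b b b b b b b b b b b b b b b b B B   (applied B -> b)
  Step 36: b b b b b b b b b b b b b b b b b B B  =>  b b b b b b b b b b b b b b b b b b B   (applied B -> b)
  Step 37: b b b b b b b b b b b b b b b b b b B  =>  b b b b b b b b b b b b b b b b b b B B   (applied B -> B B)
  Step 38: b b b b b b b b b b b b b b b b b b B B  =>  b b b b b b b b b b b b b b b b b b B B B   (applied B -> B B)
  Step 39: b b b b b b b b b b b b b b b b b b B B B  =>  b b b b b b b b b b b b b b b b b b B B B B   (applied B -> B B)
  Step 40: b b b b b b b b b b b b b b b b b b B B B B  =>  b b b b b b b b b b b b b b b b b b B B B B B   (applied B -> B B)
  Step 41: b b b b b b b b b b b b b b b b b b B B B B B  =>  b b b b b b b b b b b b b b b b b b B B B B B B   (applied B -> B B)
  Step 42: b b b b b b b b b b b b b b b b b b B B B B B B  =>  b b b b b b b b b b b b b b b b b b b B B B B B   (applied B -> b)
  Step 43: b b b b b b b b b b b b b b b b b b b B B B B B  =>  b b b b b b b b b b b b b b b b b b b b B B B B   (applied B -> b)
  Step 44: b b b b b b b b b b b b b b b b b b b b B B B B  =>  b b b b b b b b b b b b b b b b b b b b B B B B B   (applied B -> B B)
  Step 45: b b b b b b b b b b b b b b b b b b b b B B B B B  =>  b b b b b b b b b b b b b b b b b b b b b B B B B   (applied B -> b)
  Step 46: b b b b b b b b b b b b b b b b b b b b b B B B B  =>  b b b b b b b b b b b b b b b b b b b b b b B B B   (applied B -> b)
  Step 47: b b b b b b b b b b b b b b b b b b b b b b B B B  =>  b b b b b b b b b b b b b b b b b b b b b b b B B   (applied B -> b)
  Step 48: b b b b b b b b b b b b b b b b b b b b b b b B B  =>  b b b b b b b b b b b b b b b b b b b b b b b B B B   (applied B -> B B)
  Step 49: b b b b b b b b b b b b b b b b b b b b b b b B B B  =>  b b b b b b b b b b b b b b b b b b b b b b b B B B B   (applied B -> B B)
  Step 50: b b b b b b b b b b b b b b b b b b b b b b b B B B B  =>  b b b b b b b b b b b b b b b b b b b b b b b B B B B B   (applied B -> B B)
  Step 51: b b b b b b b b b b b b b b b b b b b b b b b B B B B B  =>  b b b b b b b b b b b b b b b b b b b b b b b b B B B B   (applied B -> b)
  Step 52: b b b b b b b b b b b b b b b b b b b b b b b b B B B B  =>  b b b b b b b b b b b b b b b b b b b b b b b b b B B B   (applied B -> b)
  Step 53: b b b b b b b b b b b b b b b b b b b b b b b b b B B B  =>  b b b b b b b b b b b b b b b b b b b b b b b b b B B B B   (applied B -> B B)
  Step 54: b b b b b b b b b b b b b b b b b b b b b b b b b B B B B  =>  b b b b b b b b b b b b b b b b b b b b b b b b b b B B B   (applied B -> b)
  Step 55: b b b b b b b b b b b b b b b b b b b b b b b b b b B B B  =>  b b b b b b b b b b b b b b b b b b b b b b b b b b b B B   (applied B -> b)
  Step 56: b b b b b b b b b b b b b b b b b b b b b b b b b b b B B  =>  b b b b b b b b b b b b b b b b b b b b b b b b b b b B B B   (applied B -> B B)
  Step 57: b b b b b b b b b b b b b b b b b b b b b b b b b b b B B B  =>  b b b b b b b b b b b b b b b b b b b b b b b b b b b B B B B   (applied B -> B B)
  Step 58: b b b b b b b b b b b b b b b b b b b b b b b b b b b B B B B  =>  b b b b b b b b b b b b b b b b b b b b b b b b b b b b B B B   (applied B -> b)
  Step 59: b b b b b b b b b b b b b b b b b b b b b b b b b b b b B B B  =>  b b b b b b b b b b b b b b b b b b b b b b b b b b b b b B B   (applied B -> b)
  Step 60: b b b b b b b b b b b b b b b b b b b b b b b b b b b b b B B  =>  b b b b b b b b b b b b b b b b b b b b b b b b b b b b b B B B   (applied B -> B B)
  Step 61: b b b b b b b b b b b b b b b b b b b b b b b b b b b b b B B B  =>  b b b b b b b b b b b b b b b b b b b b b b b b b b b b b b B B   (applied B -> b)
  Step 62: b b b b b b b b b b b b b b b b b b b b b b b b b b b b b b B B  =>  b b b b b b b b b b b b b b b b b b b b b b b b b b b b b b b B   (applied B -> b)
  Step 63: b b b b b b b b b b b b b b b b b b b b b b b b b b b b b b b B  =>  b b b b b b b b b b b b b b b b b b b b b b b b b b b b b b b b   (applied B -> b)
Final yield: b b b b b b b b b b b b b b b b b b b b b b b b b b b b b b b b
Total rewrite steps: 63

63


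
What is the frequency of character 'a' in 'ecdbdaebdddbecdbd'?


Scanning 'ecdbdaebdddbecdbd' for 'a':
  Position 5: 'a' -> MATCH (count: 1)
Total occurrences of 'a': 1

1


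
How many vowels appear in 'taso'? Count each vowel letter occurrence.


Scanning each character of 'taso':
  Position 1: 't' -> consonant (running count: 0)
  Position 2: 'a' -> vowel (running count: 1)
  Position 3: 's' -> consonant (running count: 1)
  Position 4: 'o' -> vowel (running count: 2)
Total vowels: 2

2


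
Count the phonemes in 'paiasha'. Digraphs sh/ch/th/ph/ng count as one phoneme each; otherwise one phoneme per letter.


Parsing 'paiasha' greedily, digraphs first:
  'p' -> consonant phoneme (phonemes so far: 1)
  'a' -> vowel phoneme (phonemes so far: 2)
  'i' -> vowel phoneme (phonemes so far: 3)
  'a' -> vowel phoneme (phonemes so far: 4)
  'sh' -> digraph (1 consonant phoneme) (phonemes so far: 5)
  'a' -> vowel phoneme (phonemes so far: 6)
Total phonemes: 6

6


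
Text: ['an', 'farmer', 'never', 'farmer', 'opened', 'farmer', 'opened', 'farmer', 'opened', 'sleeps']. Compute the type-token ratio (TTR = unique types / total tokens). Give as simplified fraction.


Tokens: 10
Unique types: ('an', 'farmer', 'never', 'opened', 'sleeps') = 5
TTR = 5/10
Simplify: divide both by 5 -> 1/2
TTR = 1/2

1/2


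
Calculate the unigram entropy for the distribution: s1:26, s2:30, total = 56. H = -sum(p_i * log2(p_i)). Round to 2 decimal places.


Computing entropy H = -sum(p_i * log2(p_i)):
  s1: p = 26/56 = 0.4643, -p*log2(p) = 0.5139
  s2: p = 30/56 = 0.5357, -p*log2(p) = 0.4824
H = sum of terms = 0.9963
Rounded to 2 decimals: 1.00

1.00


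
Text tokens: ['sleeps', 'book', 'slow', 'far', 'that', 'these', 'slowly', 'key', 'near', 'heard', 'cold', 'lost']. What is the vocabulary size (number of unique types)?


Listing all tokens and tracking unique types:
  Token 1: 'sleeps' -> NEW (unique so far: 1)
  Token 2: 'book' -> NEW (unique so far: 2)
  Token 3: 'slow' -> NEW (unique so far: 3)
  Token 4: 'far' -> NEW (unique so far: 4)
  Token 5: 'that' -> NEW (unique so far: 5)
  Token 6: 'these' -> NEW (unique so far: 6)
  Token 7: 'slowly' -> NEW (unique so far: 7)
  Token 8: 'key' -> NEW (unique so far: 8)
  Token 9: 'near' -> NEW (unique so far: 9)
  Token 10: 'heard' -> NEW (unique so far: 10)
  Token 11: 'cold' -> NEW (unique so far: 11)
  Token 12: 'lost' -> NEW (unique so far: 12)
Unique types: ('book', 'cold', 'far', 'heard', 'key', 'lost', 'near', 'sleeps', 'slow', 'slowly', 'that', 'these')
Vocabulary size: 12

12


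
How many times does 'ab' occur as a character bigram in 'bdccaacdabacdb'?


Scanning 'bdccaacdabacdb' for bigram 'ab':
  Position 0: 'bd' -> no
  Position 1: 'dc' -> no
  Position 2: 'cc' -> no
  Position 3: 'ca' -> no
  Position 4: 'aa' -> no
  Position 5: 'ac' -> no
  Position 6: 'cd' -> no
  Position 7: 'da' -> no
  Position 8: 'ab' -> MATCH
  Position 9: 'ba' -> no
  Position 10: 'ac' -> no
  Position 11: 'cd' -> no
  Position 12: 'db' -> no
Total matches: 1

1


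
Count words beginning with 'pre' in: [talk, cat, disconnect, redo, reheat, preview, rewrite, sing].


Checking each word for prefix 'pre':
  'talk' -> no (count: 0)
  'cat' -> no (count: 0)
  'disconnect' -> no (count: 0)
  'redo' -> no (count: 0)
  'reheat' -> no (count: 0)
  'preview' -> YES, starts with 'pre' (count: 1)
  'rewrite' -> no (count: 1)
  'sing' -> no (count: 1)
Total with prefix 'pre': 1

1


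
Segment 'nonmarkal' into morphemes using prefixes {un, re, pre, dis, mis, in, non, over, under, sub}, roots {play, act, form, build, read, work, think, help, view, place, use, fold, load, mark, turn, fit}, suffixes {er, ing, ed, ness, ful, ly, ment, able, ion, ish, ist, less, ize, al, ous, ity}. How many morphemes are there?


Segmenting 'nonmarkal' against the inventory:
  'non' -> prefix (morpheme 1)
  'mark' -> root (morpheme 2)
  'al' -> suffix (morpheme 3)
Total morphemes: 3

3


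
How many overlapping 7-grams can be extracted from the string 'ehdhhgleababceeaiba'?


String 'ehdhhgleababceeaiba' has length L = 19.
Number of overlapping n-grams = L - n + 1
Substituting: 19 - 7 + 1 = 13

13


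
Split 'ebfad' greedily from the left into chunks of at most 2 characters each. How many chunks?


'ebfad' has 5 characters.
Chunking with max size 2:
  Chunk 1: 'eb' (positions 0-1)
  Chunk 2: 'fa' (positions 2-3)
  Chunk 3: 'd' (positions 4-4)
Total chunks: ceil(5 / 2) = 3

3


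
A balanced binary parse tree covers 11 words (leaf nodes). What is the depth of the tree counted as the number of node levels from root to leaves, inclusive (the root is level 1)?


In a balanced binary tree with n leaves the deepest leaf is ceil(log2(n)) edges below the root,
so counting node levels inclusive of root and leaves gives ceil(log2(n)) + 1 levels.
log2(11) = 3.4594
ceil(3.4594) = 4
levels = 4 + 1 = 5

5


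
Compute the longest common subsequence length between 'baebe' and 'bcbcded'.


DP table for LCS of 'baebe' and 'bcbcded':
       b  c  b  c  d  e  d
    0  0  0  0  0  0  0  0
  b 0  1  1  1  1  1  1  1
  a 0  1  1  1  1  1  1  1
  e 0  1  1  1  1  1  2  2
  b 0  1  1  2  2  2  2  2
  e 0  1  1  2  2  2  3  3
LCS: 'bbe'
LCS length = 3

3


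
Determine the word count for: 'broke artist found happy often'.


Counting words by splitting on spaces:
  Word 1: 'broke'
  Word 2: 'artist'
  Word 3: 'found'
  Word 4: 'happy'
  Word 5: 'often'
Total words: 5

5


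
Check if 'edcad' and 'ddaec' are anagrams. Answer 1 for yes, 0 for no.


Sort characters of 'edcad': 'acdde'
Sort characters of 'ddaec': 'acdde'
Sorted forms match -> they ARE anagrams
Result: 1

1


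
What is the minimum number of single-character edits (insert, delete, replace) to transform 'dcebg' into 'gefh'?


Building DP table for s1='dcebg' (len 5) and s2='gefh' (len 4):
       g  e  f  h
    0  1  2  3  4
  d 1  1  2  3  4
  c 2  2  2  3  4
  e 3  3  2  3  4
  b 4  4  3  3  4
  g 5  4  4  4  4
Edit distance = dp[5][4] = 4

4


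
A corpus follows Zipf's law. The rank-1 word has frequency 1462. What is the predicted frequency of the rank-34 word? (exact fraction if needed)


Zipf's law: freq(rank) = f1 / rank
f1 = 1462, rank = 34
freq = 1462 / 34
= 43

43


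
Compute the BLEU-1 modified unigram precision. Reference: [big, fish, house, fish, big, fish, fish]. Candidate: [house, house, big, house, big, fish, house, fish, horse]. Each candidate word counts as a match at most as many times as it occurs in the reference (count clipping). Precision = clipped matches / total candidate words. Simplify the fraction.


Reference word counts: {'big': 2, 'fish': 4, 'house': 1}
Checking each candidate word (with clipping):
  'house' -> in reference (ref count 1, used 1/1) -> match (matches: 1)
  'house' -> ref count 1 already used up (1/1) -> clipped, no match (matches: 1)
  'big' -> in reference (ref count 2, used 1/2) -> match (matches: 2)
  'house' -> ref count 1 already used up (1/1) -> clipped, no match (matches: 2)
  'big' -> in reference (ref count 2, used 2/2) -> match (matches: 3)
  'fish' -> in reference (ref count 4, used 1/4) -> match (matches: 4)
  'house' -> ref count 1 already used up (1/1) -> clipped, no match (matches: 4)
  'fish' -> in reference (ref count 4, used 2/4) -> match (matches: 5)
  'horse' -> not in reference -> no match (matches: 5)
Clipped matches: 5, Candidate length: 9
Precision = 5/9

5/9


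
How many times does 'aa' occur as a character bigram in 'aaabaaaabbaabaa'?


Scanning 'aaabaaaabbaabaa' for bigram 'aa':
  Position 0: 'aa' -> MATCH
  Position 1: 'aa' -> MATCH
  Position 2: 'ab' -> no
  Position 3: 'ba' -> no
  Position 4: 'aa' -> MATCH
  Position 5: 'aa' -> MATCH
  Position 6: 'aa' -> MATCH
  Position 7: 'ab' -> no
  Position 8: 'bb' -> no
  Position 9: 'ba' -> no
  Position 10: 'aa' -> MATCH
  Position 11: 'ab' -> no
  Position 12: 'ba' -> no
  Position 13: 'aa' -> MATCH
Total matches: 7

7


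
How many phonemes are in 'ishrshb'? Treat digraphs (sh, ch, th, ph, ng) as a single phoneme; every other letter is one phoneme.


Parsing 'ishrshb' greedily, digraphs first:
  'i' -> vowel phoneme (phonemes so far: 1)
  'sh' -> digraph (1 consonant phoneme) (phonemes so far: 2)
  'r' -> consonant phoneme (phonemes so far: 3)
  'sh' -> digraph (1 consonant phoneme) (phonemes so far: 4)
  'b' -> consonant phoneme (phonemes so far: 5)
Total phonemes: 5

5


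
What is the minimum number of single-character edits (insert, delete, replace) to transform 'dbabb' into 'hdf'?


Building DP table for s1='dbabb' (len 5) and s2='hdf' (len 3):
       h  d  f
    0  1  2  3
  d 1  1  1  2
  b 2  2  2  2
  a 3  3  3  3
  b 4  4  4  4
  b 5  5  5  5
Edit distance = dp[5][3] = 5

5


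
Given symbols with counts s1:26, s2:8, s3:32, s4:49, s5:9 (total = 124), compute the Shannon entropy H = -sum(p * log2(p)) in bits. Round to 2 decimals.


Computing entropy H = -sum(p_i * log2(p_i)):
  s1: p = 26/124 = 0.2097, -p*log2(p) = 0.4726
  s2: p = 8/124 = 0.0645, -p*log2(p) = 0.2551
  s3: p = 32/124 = 0.2581, -p*log2(p) = 0.5043
  s4: p = 49/124 = 0.3952, -p*log2(p) = 0.5293
  s5: p = 9/124 = 0.0726, -p*log2(p) = 0.2747
H = sum of terms = 2.0360
Rounded to 2 decimals: 2.04

2.04


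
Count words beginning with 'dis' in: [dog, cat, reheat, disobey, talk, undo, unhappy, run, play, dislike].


Checking each word for prefix 'dis':
  'dog' -> no (count: 0)
  'cat' -> no (count: 0)
  'reheat' -> no (count: 0)
  'disobey' -> YES, starts with 'dis' (count: 1)
  'talk' -> no (count: 1)
  'undo' -> no (count: 1)
  'unhappy' -> no (count: 1)
  'run' -> no (count: 1)
  'play' -> no (count: 1)
  'dislike' -> YES, starts with 'dis' (count: 2)
Total with prefix 'dis': 2

2


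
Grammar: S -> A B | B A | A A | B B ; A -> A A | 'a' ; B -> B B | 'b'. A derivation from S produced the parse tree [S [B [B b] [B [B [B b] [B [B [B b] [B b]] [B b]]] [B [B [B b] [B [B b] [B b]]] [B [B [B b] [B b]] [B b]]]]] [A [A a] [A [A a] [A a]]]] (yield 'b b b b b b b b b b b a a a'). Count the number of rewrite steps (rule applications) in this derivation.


Every bracketed nonterminal node [X ...] in the tree is produced by exactly one rule application.
Reading the tree off as a leftmost derivation:
  Step 1: S  =>  B A   (applied S -> B A)
  Step 2: B A  =>  B B A   (applied B -> B B)
  Step 3: B B A  =>  b B A   (applied B -> b)
  Step 4: b B A  =>  b B B A   (applied B -> B B)
  Step 5: b B B A  =>  b B B B A   (applied B -> B B)
  Step 6: b B B B A  =>  b b B B A   (applied B -> b)
  Step 7: b b B B A  =>  b b B B B A   (applied B -> B B)
  Step 8: b b B B B A  =>  b b B B B B A   (applied B -> B B)
  Step 9: b b B B B B A  =>  b b b B B B A   (applied B -> b)
  Step 10: b b b B B B A  =>  b b b b B B A   (applied B -> b)
  Step 11: b b b b B B A  =>  b b b b b B A   (applied B -> b)
  Step 12: b b b b b B A  =>  b b b b b B B A   (applied B -> B B)
  Step 13: b b b b b B B A  =>  b b b b b B B B A   (applied B -> B B)
  Step 14: b b b b b B B B A  =>  b b b b b b B B A   (applied B -> b)
  Step 15: b b b b b b B B A  =>  b b b b b b B B B A   (applied B -> B B)
  Step 16: b b b b b b B B B A  =>  b b b b b b b B B A   (applied B -> b)
  Step 17: b b b b b b b B B A  =>  b b b b b b b b B A   (applied B -> b)
  Step 18: b b b b b b b b B A  =>  b b b b b b b b B B A   (applied B -> B B)
  Step 19: b b b b b b b b B B A  =>  b b b b b b b b B B B A   (applied B -> B B)
  Step 20: b b b b b b b b B B B A  =>  b b b b b b b b b B B A   (applied B -> b)
  Step 21: b b b b b b b b b B B A  =>  b b b b b b b b b b B A   (applied B -> b)
  Step 22: b b b b b b b b b b B A  =>  b b b b b b b b b b b A   (applied B -> b)
  Step 23: b b b b b b b b b b b A  =>  b b b b b b b b b b b A A   (applied A -> A A)
  Step 24: b b b b b b b b b b b A A  =>  b b b b b b b b b b b a A   (applied A -> a)
  Step 25: b b b b b b b b b b b a A  =>  b b b b b b b b b b b a A A   (applied A -> A A)
  Step 26: b b b b b b b b b b b a A A  =>  b b b b b b b b b b b a a A   (applied A -> a)
  Step 27: b b b b b b b b b b b a a A  =>  b b b b b b b b b b b a a a   (applied A -> a)
Final yield: b b b b b b b b b b b a a a
Total rewrite steps: 27

27


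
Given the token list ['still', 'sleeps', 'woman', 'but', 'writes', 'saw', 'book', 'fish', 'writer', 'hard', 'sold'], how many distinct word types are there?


Listing all tokens and tracking unique types:
  Token 1: 'still' -> NEW (unique so far: 1)
  Token 2: 'sleeps' -> NEW (unique so far: 2)
  Token 3: 'woman' -> NEW (unique so far: 3)
  Token 4: 'but' -> NEW (unique so far: 4)
  Token 5: 'writes' -> NEW (unique so far: 5)
  Token 6: 'saw' -> NEW (unique so far: 6)
  Token 7: 'book' -> NEW (unique so far: 7)
  Token 8: 'fish' -> NEW (unique so far: 8)
  Token 9: 'writer' -> NEW (unique so far: 9)
  Token 10: 'hard' -> NEW (unique so far: 10)
  Token 11: 'sold' -> NEW (unique so far: 11)
Unique types: ('book', 'but', 'fish', 'hard', 'saw', 'sleeps', 'sold', 'still', 'woman', 'writer', 'writes')
Vocabulary size: 11

11


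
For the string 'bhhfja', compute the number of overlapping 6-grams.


String 'bhhfja' has length L = 6.
Number of overlapping n-grams = L - n + 1
Substituting: 6 - 6 + 1 = 1

1


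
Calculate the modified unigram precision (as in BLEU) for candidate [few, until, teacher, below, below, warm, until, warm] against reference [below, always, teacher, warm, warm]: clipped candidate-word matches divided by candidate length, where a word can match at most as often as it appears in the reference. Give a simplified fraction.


Reference word counts: {'always': 1, 'below': 1, 'teacher': 1, 'warm': 2}
Checking each candidate word (with clipping):
  'few' -> not in reference -> no match (matches: 0)
  'until' -> not in reference -> no match (matches: 0)
  'teacher' -> in reference (ref count 1, used 1/1) -> match (matches: 1)
  'below' -> in reference (ref count 1, used 1/1) -> match (matches: 2)
  'below' -> ref count 1 already used up (1/1) -> clipped, no match (matches: 2)
  'warm' -> in reference (ref count 2, used 1/2) -> match (matches: 3)
  'until' -> not in reference -> no match (matches: 3)
  'warm' -> in reference (ref count 2, used 2/2) -> match (matches: 4)
Clipped matches: 4, Candidate length: 8
Precision = 4/8 = 1/2

1/2


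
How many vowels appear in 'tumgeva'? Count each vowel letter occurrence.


Scanning each character of 'tumgeva':
  Position 1: 't' -> consonant (running count: 0)
  Position 2: 'u' -> vowel (running count: 1)
  Position 3: 'm' -> consonant (running count: 1)
  Position 4: 'g' -> consonant (running count: 1)
  Position 5: 'e' -> vowel (running count: 2)
  Position 6: 'v' -> consonant (running count: 2)
  Position 7: 'a' -> vowel (running count: 3)
Total vowels: 3

3


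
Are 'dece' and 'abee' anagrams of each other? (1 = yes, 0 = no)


Sort characters of 'dece': 'cdee'
Sort characters of 'abee': 'abee'
Sorted forms differ -> they are NOT anagrams
Result: 0

0


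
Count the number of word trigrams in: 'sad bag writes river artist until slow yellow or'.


Word trigrams from [9] words:
  Trigram 1: (sad bag writes)
  Trigram 2: (bag writes river)
  Trigram 3: (writes river artist)
  Trigram 4: (river artist until)
  Trigram 5: (artist until slow)
  Trigram 6: (until slow yellow)
  Trigram 7: (slow yellow or)
Total word trigrams: 9 - 2 = 7

7


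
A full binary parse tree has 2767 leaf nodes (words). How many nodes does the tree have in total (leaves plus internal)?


Leaf nodes (terminals): 2767
Internal nodes = n - 1 = 2767 - 1 = 2766
Total = leaves + internal = 2767 + 2766 = 5533

5533


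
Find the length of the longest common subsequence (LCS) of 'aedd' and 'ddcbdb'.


DP table for LCS of 'aedd' and 'ddcbdb':
       d  d  c  b  d  b
    0  0  0  0  0  0  0
  a 0  0  0  0  0  0  0
  e 0  0  0  0  0  0  0
  d 0  1  1  1  1  1  1
  d 0  1  2  2  2  2  2
LCS: 'dd'
LCS length = 2

2


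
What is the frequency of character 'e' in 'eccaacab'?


Scanning 'eccaacab' for 'e':
  Position 0: 'e' -> MATCH (count: 1)
Total occurrences of 'e': 1

1


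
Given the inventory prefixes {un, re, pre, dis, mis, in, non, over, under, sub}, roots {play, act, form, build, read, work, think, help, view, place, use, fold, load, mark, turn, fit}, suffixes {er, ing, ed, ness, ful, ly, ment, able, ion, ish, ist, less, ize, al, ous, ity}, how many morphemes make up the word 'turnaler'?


Segmenting 'turnaler' against the inventory:
  'turn' -> root (morpheme 1)
  'al' -> suffix (morpheme 2)
  'er' -> suffix (morpheme 3)
Total morphemes: 3

3


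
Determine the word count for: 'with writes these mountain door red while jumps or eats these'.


Counting words by splitting on spaces:
  Word 1: 'with'
  Word 2: 'writes'
  Word 3: 'these'
  Word 4: 'mountain'
  Word 5: 'door'
  Word 6: 'red'
  Word 7: 'while'
  Word 8: 'jumps'
  Word 9: 'or'
  Word 10: 'eats'
  Word 11: 'these'
Total words: 11

11


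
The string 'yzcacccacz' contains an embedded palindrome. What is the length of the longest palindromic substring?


Scanning 'yzcacccacz' for palindromic substrings.
Substring at positions 1-9: 'zcacccacz'.
Check: reverse('zcacccacz') = 'zcacccacz' -> palindrome confirmed.
Neighbouring characters ('y' / '-') break symmetry, so it cannot extend further.
No longer palindromic substring exists; longest length = 9

9


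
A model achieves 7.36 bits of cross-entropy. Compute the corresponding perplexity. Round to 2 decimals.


Perplexity formula: PP = 2^H
H = 7.36
PP = 2^7.36
Decompose: 2^7.36 = 2^7 * 2^0.36
2^7 = 128, 2^0.36 ~ 1.2834259
PP ~ 128 * 1.2834259 = 164.2785152
Rounded to 2 decimals: 164.28

164.28


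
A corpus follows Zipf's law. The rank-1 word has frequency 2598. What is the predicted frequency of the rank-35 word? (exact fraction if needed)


Zipf's law: freq(rank) = f1 / rank
f1 = 2598, rank = 35
freq = 2598 / 35
GCD(2598, 35) = 1
Simplified: 2598/35

2598/35


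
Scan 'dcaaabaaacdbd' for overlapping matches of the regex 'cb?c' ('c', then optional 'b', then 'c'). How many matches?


Pattern: cb?c means 'c', then optional 'b', then 'c'.
Scanning 'dcaaabaaacdbd' position-by-position:
  Pos 0: window 'dca' -> no
  Pos 1: window 'caa' -> no
  Pos 2: window 'aaa' -> no
  Pos 3: window 'aab' -> no
  Pos 4: window 'aba' -> no
  Pos 5: window 'baa' -> no
  Pos 6: window 'aaa' -> no
  Pos 7: window 'aac' -> no
  Pos 8: window 'acd' -> no
  Pos 9: window 'cdb' -> no
  Pos 10: window 'dbd' -> no
  Pos 11: window 'bd' -> no
  Pos 12: window 'd' -> no
Total matches: 0

0


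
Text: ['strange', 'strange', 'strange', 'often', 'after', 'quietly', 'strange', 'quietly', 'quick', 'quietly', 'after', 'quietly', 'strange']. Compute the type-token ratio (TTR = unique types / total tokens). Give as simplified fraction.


Tokens: 13
Unique types: ('after', 'often', 'quick', 'quietly', 'strange') = 5
TTR = 5/13
Already in lowest terms.

5/13


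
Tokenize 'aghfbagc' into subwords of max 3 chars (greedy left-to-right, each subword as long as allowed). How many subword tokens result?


'aghfbagc' has 8 characters.
Chunking with max size 3:
  Chunk 1: 'agh' (positions 0-2)
  Chunk 2: 'fba' (positions 3-5)
  Chunk 3: 'gc' (positions 6-7)
Total chunks: ceil(8 / 3) = 3

3


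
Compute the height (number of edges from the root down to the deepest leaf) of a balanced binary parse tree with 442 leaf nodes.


In a balanced binary tree with n leaves the deepest leaf is ceil(log2(n)) edges below the root.
log2(442) = 8.7879
ceil(8.7879) = 9
height (edges) = 9

9


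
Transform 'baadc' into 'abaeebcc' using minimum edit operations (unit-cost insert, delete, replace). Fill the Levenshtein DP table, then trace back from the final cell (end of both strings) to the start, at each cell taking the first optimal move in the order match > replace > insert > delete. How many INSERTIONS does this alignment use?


Edit distance = 5. Backtracking from cell (5, 8) with preference match > replace > insert > delete,
then listing the resulting alignment 'baadc' -> 'abaeebcc' left to right:
  Step 1: insert 'a' [insertion #1]
  Step 2: keep 'b'
  Step 3: keep 'a'
  Step 4: insert 'e' [insertion #2]
  Step 5: insert 'e' [insertion #3]
  Step 6: replace a->b
  Step 7: replace d->c
  Step 8: keep 'c'
Total insertions: 3

3


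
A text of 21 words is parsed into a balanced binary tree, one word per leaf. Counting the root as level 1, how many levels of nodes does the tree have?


In a balanced binary tree with n leaves the deepest leaf is ceil(log2(n)) edges below the root,
so counting node levels inclusive of root and leaves gives ceil(log2(n)) + 1 levels.
log2(21) = 4.3923
ceil(4.3923) = 5
levels = 5 + 1 = 6

6


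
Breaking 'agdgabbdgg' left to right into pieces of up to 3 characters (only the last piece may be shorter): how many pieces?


'agdgabbdgg' has 10 characters.
Chunking with max size 3:
  Chunk 1: 'agd' (positions 0-2)
  Chunk 2: 'gab' (positions 3-5)
  Chunk 3: 'bdg' (positions 6-8)
  Chunk 4: 'g' (positions 9-9)
Total chunks: ceil(10 / 3) = 4

4


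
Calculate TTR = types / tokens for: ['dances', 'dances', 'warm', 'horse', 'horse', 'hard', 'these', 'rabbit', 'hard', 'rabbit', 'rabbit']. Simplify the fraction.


Tokens: 11
Unique types: ('dances', 'hard', 'horse', 'rabbit', 'these', 'warm') = 6
TTR = 6/11
Already in lowest terms.

6/11


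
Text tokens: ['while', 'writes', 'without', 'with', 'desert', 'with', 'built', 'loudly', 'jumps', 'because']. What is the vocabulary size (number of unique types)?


Listing all tokens and tracking unique types:
  Token 1: 'while' -> NEW (unique so far: 1)
  Token 2: 'writes' -> NEW (unique so far: 2)
  Token 3: 'without' -> NEW (unique so far: 3)
  Token 4: 'with' -> NEW (unique so far: 4)
  Token 5: 'desert' -> NEW (unique so far: 5)
  Token 6: 'with' -> duplicate (unique so far: 5)
  Token 7: 'built' -> NEW (unique so far: 6)
  Token 8: 'loudly' -> NEW (unique so far: 7)
  Token 9: 'jumps' -> NEW (unique so far: 8)
  Token 10: 'because' -> NEW (unique so far: 9)
Unique types: ('because', 'built', 'desert', 'jumps', 'loudly', 'while', 'with', 'without', 'writes')
Vocabulary size: 9

9


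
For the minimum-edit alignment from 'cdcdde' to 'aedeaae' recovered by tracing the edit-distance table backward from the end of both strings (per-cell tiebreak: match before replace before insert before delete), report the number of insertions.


Edit distance = 5. Backtracking from cell (6, 7) with preference match > replace > insert > delete,
then listing the resulting alignment 'cdcdde' -> 'aedeaae' left to right:
  Step 1: insert 'a' [insertion #1]
  Step 2: replace c->e
  Step 3: keep 'd'
  Step 4: replace c->e
  Step 5: replace d->a
  Step 6: replace d->a
  Step 7: keep 'e'
Total insertions: 1

1


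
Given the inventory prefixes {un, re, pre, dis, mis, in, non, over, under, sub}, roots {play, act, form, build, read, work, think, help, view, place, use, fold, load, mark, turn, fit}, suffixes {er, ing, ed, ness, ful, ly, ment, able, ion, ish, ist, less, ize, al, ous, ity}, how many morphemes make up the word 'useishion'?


Segmenting 'useishion' against the inventory:
  'use' -> root (morpheme 1)
  'ish' -> suffix (morpheme 2)
  'ion' -> suffix (morpheme 3)
Total morphemes: 3

3


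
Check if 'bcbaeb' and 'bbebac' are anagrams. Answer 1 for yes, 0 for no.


Sort characters of 'bcbaeb': 'abbbce'
Sort characters of 'bbebac': 'abbbce'
Sorted forms match -> they ARE anagrams
Result: 1

1


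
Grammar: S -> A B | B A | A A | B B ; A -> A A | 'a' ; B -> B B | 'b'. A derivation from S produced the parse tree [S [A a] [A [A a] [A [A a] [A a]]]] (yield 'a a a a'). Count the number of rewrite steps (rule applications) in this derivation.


Every bracketed nonterminal node [X ...] in the tree is produced by exactly one rule application.
Reading the tree off as a leftmost derivation:
  Step 1: S  =>  A A   (applied S -> A A)
  Step 2: A A  =>  a A   (applied A -> a)
  Step 3: a A  =>  a A A   (applied A -> A A)
  Step 4: a A A  =>  a a A   (applied A -> a)
  Step 5: a a A  =>  a a A A   (applied A -> A A)
  Step 6: a a A A  =>  a a a A   (applied A -> a)
  Step 7: a a a A  =>  a a a a   (applied A -> a)
Final yield: a a a a
Total rewrite steps: 7

7
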